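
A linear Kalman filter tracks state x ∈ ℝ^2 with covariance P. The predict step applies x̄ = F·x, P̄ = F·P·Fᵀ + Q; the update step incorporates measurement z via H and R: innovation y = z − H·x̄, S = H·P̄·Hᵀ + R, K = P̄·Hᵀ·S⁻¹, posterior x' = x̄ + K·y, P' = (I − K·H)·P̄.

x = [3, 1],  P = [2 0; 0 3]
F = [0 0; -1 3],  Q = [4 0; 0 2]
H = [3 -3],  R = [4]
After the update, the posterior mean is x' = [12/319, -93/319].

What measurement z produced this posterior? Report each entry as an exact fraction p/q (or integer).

z = [1]

x̄ = F·x = [0, 0]
P̄ = F·P·Fᵀ + Q = [4 0; 0 31]
S = H·P̄·Hᵀ + R = [319]
K = P̄·Hᵀ·S⁻¹ = [12/319; -93/319]
x' − x̄ = [12/319, -93/319] = K·y
y = (KᵀK)⁻¹·Kᵀ·(x' − x̄) = [1]
z = y + H·x̄ = [1] + [0] = [1]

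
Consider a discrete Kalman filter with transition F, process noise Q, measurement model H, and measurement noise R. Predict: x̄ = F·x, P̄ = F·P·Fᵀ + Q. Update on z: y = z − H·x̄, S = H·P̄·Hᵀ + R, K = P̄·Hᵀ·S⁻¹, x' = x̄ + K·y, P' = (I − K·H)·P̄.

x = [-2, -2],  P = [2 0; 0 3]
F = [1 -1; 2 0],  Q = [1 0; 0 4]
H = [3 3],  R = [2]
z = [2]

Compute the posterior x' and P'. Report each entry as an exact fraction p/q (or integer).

x' = [105/59, -68/59]
P' = [129/59 -124/59; -124/59 132/59]

x̄ = F·x = [0, -4]
P̄ = F·P·Fᵀ + Q = [6 4; 4 12]
y = z − H·x̄ = [14]
S = H·P̄·Hᵀ + R = [236]
K = P̄·Hᵀ·S⁻¹ = [15/118; 12/59]
x' = x̄ + K·y = [105/59, -68/59]
P' = (I − K·H)·P̄ = [129/59 -124/59; -124/59 132/59]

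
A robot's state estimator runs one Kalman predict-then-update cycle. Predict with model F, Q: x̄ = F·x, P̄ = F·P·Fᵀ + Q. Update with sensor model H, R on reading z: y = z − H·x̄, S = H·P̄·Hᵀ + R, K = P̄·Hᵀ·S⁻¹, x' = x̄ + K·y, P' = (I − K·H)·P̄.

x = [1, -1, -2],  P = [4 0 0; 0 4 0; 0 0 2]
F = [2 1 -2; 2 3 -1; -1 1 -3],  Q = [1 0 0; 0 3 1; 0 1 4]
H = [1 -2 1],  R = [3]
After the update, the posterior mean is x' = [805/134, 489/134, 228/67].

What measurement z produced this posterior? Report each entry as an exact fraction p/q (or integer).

z = [2]

x̄ = F·x = [5, 1, 4]
P̄ = F·P·Fᵀ + Q = [29 32 8; 32 57 11; 8 11 30]
S = H·P̄·Hᵀ + R = [134]
K = P̄·Hᵀ·S⁻¹ = [-27/134; -71/134; 8/67]
x' − x̄ = [135/134, 355/134, -40/67] = K·y
y = (KᵀK)⁻¹·Kᵀ·(x' − x̄) = [-5]
z = y + H·x̄ = [-5] + [7] = [2]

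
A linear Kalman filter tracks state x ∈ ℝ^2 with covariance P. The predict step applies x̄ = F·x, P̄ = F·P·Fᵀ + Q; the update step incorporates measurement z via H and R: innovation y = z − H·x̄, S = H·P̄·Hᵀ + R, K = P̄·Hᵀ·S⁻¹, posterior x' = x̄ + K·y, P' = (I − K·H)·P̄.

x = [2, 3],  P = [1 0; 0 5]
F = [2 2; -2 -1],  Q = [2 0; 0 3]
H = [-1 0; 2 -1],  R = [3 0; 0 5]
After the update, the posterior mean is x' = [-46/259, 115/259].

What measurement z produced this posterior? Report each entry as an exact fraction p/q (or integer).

z = [-2, -3]

x̄ = F·x = [10, -7]
P̄ = F·P·Fᵀ + Q = [26 -14; -14 12]
S = H·P̄·Hᵀ + R = [29 -66; -66 177]
K = P̄·Hᵀ·S⁻¹ = [-82/259 66/259; -54/259 -236/777]
x' − x̄ = [-2636/259, 1928/259] = K·y
y = (KᵀK)⁻¹·Kᵀ·(x' − x̄) = [8, -30]
z = y + H·x̄ = [8, -30] + [-10, 27] = [-2, -3]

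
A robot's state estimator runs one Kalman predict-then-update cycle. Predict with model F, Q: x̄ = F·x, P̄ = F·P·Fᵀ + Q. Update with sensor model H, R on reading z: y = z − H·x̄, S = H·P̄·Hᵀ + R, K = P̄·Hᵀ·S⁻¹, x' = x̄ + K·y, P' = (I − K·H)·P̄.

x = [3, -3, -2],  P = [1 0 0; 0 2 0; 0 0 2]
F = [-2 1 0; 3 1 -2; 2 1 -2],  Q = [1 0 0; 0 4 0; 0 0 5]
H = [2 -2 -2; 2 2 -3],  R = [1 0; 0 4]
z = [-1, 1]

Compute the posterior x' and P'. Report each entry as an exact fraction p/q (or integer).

x' = [-125253/25031, -13500/25031, -97835/25031]
P' = [120933/25031 25272/25031 95038/25031; 25272/25031 11233/25031 17614/25031; 95038/25031 17614/25031 79460/25031]

x̄ = F·x = [-9, 10, 7]
P̄ = F·P·Fᵀ + Q = [7 -4 -2; -4 23 16; -2 16 19]
y = z − H·x̄ = [51, 20]
S = H·P̄·Hᵀ + R = [373 102; 102 95]
K = P̄·Hᵀ·S⁻¹ = [1246/25031 1824/25031; -7150/25031 5042/25031; -4072/25031 -3269/25031]
x' = x̄ + K·y = [-125253/25031, -13500/25031, -97835/25031]
P' = (I − K·H)·P̄ = [120933/25031 25272/25031 95038/25031; 25272/25031 11233/25031 17614/25031; 95038/25031 17614/25031 79460/25031]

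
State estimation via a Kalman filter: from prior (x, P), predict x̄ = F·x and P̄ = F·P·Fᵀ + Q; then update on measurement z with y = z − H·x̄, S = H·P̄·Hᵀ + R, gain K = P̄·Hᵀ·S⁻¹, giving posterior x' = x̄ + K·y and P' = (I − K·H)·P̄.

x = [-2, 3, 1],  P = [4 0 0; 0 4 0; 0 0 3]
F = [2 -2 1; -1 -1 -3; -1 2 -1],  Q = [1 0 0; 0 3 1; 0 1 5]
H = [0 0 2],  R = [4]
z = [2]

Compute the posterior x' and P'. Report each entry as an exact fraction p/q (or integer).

x' = [-99/29, -152/29, 35/29]
P' = [315/29 -99/29 -27/29; -99/29 1066/29 6/29; -27/29 6/29 28/29]

x̄ = F·x = [-9, -4, 7]
P̄ = F·P·Fᵀ + Q = [36 -9 -27; -9 38 6; -27 6 28]
y = z − H·x̄ = [-12]
S = H·P̄·Hᵀ + R = [116]
K = P̄·Hᵀ·S⁻¹ = [-27/58; 3/29; 14/29]
x' = x̄ + K·y = [-99/29, -152/29, 35/29]
P' = (I − K·H)·P̄ = [315/29 -99/29 -27/29; -99/29 1066/29 6/29; -27/29 6/29 28/29]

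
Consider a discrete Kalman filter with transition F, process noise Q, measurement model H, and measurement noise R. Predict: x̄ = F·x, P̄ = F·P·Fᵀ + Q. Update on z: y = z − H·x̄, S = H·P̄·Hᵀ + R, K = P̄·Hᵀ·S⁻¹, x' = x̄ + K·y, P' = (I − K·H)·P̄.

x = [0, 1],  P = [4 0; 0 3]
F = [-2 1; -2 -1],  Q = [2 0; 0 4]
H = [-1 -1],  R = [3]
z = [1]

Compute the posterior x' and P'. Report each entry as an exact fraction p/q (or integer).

x̄ = F·x = [1, -1]
P̄ = F·P·Fᵀ + Q = [21 13; 13 23]
y = z − H·x̄ = [1]
S = H·P̄·Hᵀ + R = [73]
K = P̄·Hᵀ·S⁻¹ = [-34/73; -36/73]
x' = x̄ + K·y = [39/73, -109/73]
P' = (I − K·H)·P̄ = [377/73 -275/73; -275/73 383/73]

x' = [39/73, -109/73]
P' = [377/73 -275/73; -275/73 383/73]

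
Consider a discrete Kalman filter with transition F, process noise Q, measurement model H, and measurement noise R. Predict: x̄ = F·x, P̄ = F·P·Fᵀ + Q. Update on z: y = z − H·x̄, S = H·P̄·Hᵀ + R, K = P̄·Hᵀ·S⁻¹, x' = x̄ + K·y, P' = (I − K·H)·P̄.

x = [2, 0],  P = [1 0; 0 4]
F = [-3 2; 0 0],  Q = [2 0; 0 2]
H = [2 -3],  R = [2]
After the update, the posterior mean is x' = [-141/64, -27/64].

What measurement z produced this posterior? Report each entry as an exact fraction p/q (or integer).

x̄ = F·x = [-6, 0]
P̄ = F·P·Fᵀ + Q = [27 0; 0 2]
S = H·P̄·Hᵀ + R = [128]
K = P̄·Hᵀ·S⁻¹ = [27/64; -3/64]
x' − x̄ = [243/64, -27/64] = K·y
y = (KᵀK)⁻¹·Kᵀ·(x' − x̄) = [9]
z = y + H·x̄ = [9] + [-12] = [-3]

z = [-3]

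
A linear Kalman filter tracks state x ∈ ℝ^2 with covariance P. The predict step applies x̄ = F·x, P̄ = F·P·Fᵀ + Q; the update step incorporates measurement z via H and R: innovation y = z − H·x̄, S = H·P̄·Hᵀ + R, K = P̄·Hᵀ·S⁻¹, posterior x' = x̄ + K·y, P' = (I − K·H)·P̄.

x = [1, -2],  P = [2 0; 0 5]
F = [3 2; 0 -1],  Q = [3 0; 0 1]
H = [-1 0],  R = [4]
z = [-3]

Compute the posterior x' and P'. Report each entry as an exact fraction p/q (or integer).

x̄ = F·x = [-1, 2]
P̄ = F·P·Fᵀ + Q = [41 -10; -10 6]
y = z − H·x̄ = [-4]
S = H·P̄·Hᵀ + R = [45]
K = P̄·Hᵀ·S⁻¹ = [-41/45; 2/9]
x' = x̄ + K·y = [119/45, 10/9]
P' = (I − K·H)·P̄ = [164/45 -8/9; -8/9 34/9]

x' = [119/45, 10/9]
P' = [164/45 -8/9; -8/9 34/9]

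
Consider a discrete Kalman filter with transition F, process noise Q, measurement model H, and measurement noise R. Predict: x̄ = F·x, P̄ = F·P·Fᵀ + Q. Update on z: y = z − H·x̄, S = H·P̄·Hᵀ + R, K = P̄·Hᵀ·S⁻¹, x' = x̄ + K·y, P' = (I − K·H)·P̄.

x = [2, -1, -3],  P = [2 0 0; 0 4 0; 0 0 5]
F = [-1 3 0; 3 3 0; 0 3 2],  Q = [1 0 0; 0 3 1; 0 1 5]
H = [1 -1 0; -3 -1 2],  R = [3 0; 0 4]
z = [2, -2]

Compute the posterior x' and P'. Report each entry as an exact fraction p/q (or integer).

x̄ = F·x = [-5, 3, -9]
P̄ = F·P·Fᵀ + Q = [39 30 36; 30 57 37; 36 37 61]
y = z − H·x̄ = [10, 4]
S = H·P̄·Hᵀ + R = [39 -2; -2 256]
K = P̄·Hᵀ·S⁻¹ = [1077/4990 -2907/9980; -3529/4990 -2901/9980; -151/4990 -899/9980]
x' = x̄ + K·y = [-9997/2495, -13061/2495, -24109/2495]
P' = (I − K·H)·P̄ = [151809/9980 145347/9980 294573/9980; 145347/9980 166521/9980 295479/9980; 294573/9980 295479/9980 587801/9980]

x' = [-9997/2495, -13061/2495, -24109/2495]
P' = [151809/9980 145347/9980 294573/9980; 145347/9980 166521/9980 295479/9980; 294573/9980 295479/9980 587801/9980]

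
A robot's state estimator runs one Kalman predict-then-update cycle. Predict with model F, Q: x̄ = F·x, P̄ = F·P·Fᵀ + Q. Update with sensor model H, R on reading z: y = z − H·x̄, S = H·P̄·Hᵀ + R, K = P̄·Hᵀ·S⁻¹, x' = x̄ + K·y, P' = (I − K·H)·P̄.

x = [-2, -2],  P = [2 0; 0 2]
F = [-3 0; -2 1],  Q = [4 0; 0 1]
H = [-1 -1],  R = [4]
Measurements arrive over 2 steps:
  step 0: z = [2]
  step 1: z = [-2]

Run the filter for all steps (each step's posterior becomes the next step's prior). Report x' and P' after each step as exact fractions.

step 0: x' = [26/61, -108/61], P' = [186/61 -50/61; -50/61 142/61]
step 1: x' = [1258/649, -120/649], P' = [17462/5841 -4726/5841; -4726/5841 14378/5841]

step 0: x̄ = F·x = [6, 2]
step 0: P̄ = F·P·Fᵀ + Q = [22 12; 12 11]
step 0: y = z − H·x̄ = [10]
step 0: S = H·P̄·Hᵀ + R = [61]
step 0: K = P̄·Hᵀ·S⁻¹ = [-34/61; -23/61]
step 0: x' = x̄ + K·y = [26/61, -108/61]
step 0: P' = (I − K·H)·P̄ = [186/61 -50/61; -50/61 142/61]
step 1: x̄ = F·x = [-78/61, -160/61]
step 1: P̄ = F·P·Fᵀ + Q = [1918/61 1266/61; 1266/61 1147/61]
step 1: y = z − H·x̄ = [-360/61]
step 1: S = H·P̄·Hᵀ + R = [5841/61]
step 1: K = P̄·Hᵀ·S⁻¹ = [-3184/5841; -2413/5841]
step 1: x' = x̄ + K·y = [1258/649, -120/649]
step 1: P' = (I − K·H)·P̄ = [17462/5841 -4726/5841; -4726/5841 14378/5841]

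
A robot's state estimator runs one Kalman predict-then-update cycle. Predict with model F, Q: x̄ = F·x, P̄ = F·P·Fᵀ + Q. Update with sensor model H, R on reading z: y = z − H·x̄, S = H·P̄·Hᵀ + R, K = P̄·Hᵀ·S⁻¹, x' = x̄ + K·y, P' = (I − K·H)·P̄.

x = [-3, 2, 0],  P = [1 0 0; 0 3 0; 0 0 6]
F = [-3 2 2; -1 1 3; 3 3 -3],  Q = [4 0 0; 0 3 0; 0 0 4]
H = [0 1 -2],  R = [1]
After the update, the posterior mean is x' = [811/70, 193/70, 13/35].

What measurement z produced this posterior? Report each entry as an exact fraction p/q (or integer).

z = [2]

x̄ = F·x = [13, 5, -3]
P̄ = F·P·Fᵀ + Q = [49 45 -27; 45 61 -48; -27 -48 94]
S = H·P̄·Hᵀ + R = [630]
K = P̄·Hᵀ·S⁻¹ = [11/70; 157/630; -118/315]
x' − x̄ = [-99/70, -157/70, 118/35] = K·y
y = (KᵀK)⁻¹·Kᵀ·(x' − x̄) = [-9]
z = y + H·x̄ = [-9] + [11] = [2]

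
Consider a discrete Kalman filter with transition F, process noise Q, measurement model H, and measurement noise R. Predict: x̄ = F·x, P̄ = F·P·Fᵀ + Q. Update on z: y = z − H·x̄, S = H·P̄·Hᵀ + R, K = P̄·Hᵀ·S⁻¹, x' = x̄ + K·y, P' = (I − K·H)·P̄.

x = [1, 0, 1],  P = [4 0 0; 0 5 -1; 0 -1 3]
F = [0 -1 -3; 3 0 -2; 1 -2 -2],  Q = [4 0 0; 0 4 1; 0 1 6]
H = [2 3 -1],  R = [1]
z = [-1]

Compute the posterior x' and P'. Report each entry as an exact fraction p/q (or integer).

x' = [-1739/609, 776/609, -180/203]
P' = [10526/609 -4952/609 2036/203; -4952/609 3779/609 422/203; 2036/203 422/203 5315/203]

x̄ = F·x = [-3, 1, -1]
P̄ = F·P·Fᵀ + Q = [30 16 20; 16 52 21; 20 21 34]
y = z − H·x̄ = [1]
S = H·P̄·Hᵀ + R = [609]
K = P̄·Hᵀ·S⁻¹ = [88/609; 167/609; 23/203]
x' = x̄ + K·y = [-1739/609, 776/609, -180/203]
P' = (I − K·H)·P̄ = [10526/609 -4952/609 2036/203; -4952/609 3779/609 422/203; 2036/203 422/203 5315/203]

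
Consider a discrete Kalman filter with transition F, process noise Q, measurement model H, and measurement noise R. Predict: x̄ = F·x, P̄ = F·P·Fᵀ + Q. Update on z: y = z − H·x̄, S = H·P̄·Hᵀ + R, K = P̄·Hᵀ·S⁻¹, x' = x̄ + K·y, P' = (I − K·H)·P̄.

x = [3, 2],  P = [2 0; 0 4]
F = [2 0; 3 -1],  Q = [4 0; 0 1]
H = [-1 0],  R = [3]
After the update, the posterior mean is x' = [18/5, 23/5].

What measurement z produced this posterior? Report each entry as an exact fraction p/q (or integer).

z = [-3]

x̄ = F·x = [6, 7]
P̄ = F·P·Fᵀ + Q = [12 12; 12 23]
S = H·P̄·Hᵀ + R = [15]
K = P̄·Hᵀ·S⁻¹ = [-4/5; -4/5]
x' − x̄ = [-12/5, -12/5] = K·y
y = (KᵀK)⁻¹·Kᵀ·(x' − x̄) = [3]
z = y + H·x̄ = [3] + [-6] = [-3]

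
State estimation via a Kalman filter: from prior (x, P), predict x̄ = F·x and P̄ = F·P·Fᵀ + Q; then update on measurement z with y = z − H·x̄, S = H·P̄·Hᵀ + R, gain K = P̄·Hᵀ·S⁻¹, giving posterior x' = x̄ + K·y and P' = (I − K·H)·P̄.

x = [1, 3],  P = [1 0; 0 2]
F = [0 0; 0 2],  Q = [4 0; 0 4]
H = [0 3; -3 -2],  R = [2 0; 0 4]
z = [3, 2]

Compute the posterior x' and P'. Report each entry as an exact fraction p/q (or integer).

x̄ = F·x = [0, 6]
P̄ = F·P·Fᵀ + Q = [4 0; 0 12]
y = z − H·x̄ = [-15, 14]
S = H·P̄·Hᵀ + R = [110 -72; -72 88]
K = P̄·Hᵀ·S⁻¹ = [-54/281 -165/562; 90/281 -3/281]
x' = x̄ + K·y = [-345/281, 294/281]
P' = (I − K·H)·P̄ = [134/281 -36/281; -36/281 60/281]

x' = [-345/281, 294/281]
P' = [134/281 -36/281; -36/281 60/281]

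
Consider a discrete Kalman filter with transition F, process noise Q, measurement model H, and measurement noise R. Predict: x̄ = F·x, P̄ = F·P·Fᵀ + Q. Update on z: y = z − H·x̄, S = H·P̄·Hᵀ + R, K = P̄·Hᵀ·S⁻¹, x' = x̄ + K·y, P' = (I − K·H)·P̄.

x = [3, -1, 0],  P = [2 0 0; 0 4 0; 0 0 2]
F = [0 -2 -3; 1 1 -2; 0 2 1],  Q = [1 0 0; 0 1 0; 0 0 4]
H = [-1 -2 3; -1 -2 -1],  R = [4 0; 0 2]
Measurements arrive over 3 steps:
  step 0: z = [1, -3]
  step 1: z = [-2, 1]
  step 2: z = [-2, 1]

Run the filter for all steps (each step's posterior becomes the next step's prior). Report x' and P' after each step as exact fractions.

step 0: x̄ = F·x = [2, 2, -2]
step 0: P̄ = F·P·Fᵀ + Q = [35 4 -22; 4 15 4; -22 4 22]
step 0: y = z − H·x̄ = [13, 1]
step 0: S = H·P̄·Hᵀ + R = [397 73; 73 107]
step 0: K = P̄·Hᵀ·S⁻¹ = [-1013/3715 -38/3715; 42/3715 -1348/3715; 4572/18575 -4508/18575]
step 0: x' = x̄ + K·y = [-5777/3715, 6628/3715, 17778/18575]
step 0: P' = (I − K·H)·P̄ = [3762/743 -1774/743 -994/3715; -1774/743 1085/743 716/3715; -994/3715 716/3715 6826/18575]
step 1: x̄ = F·x = [-119614/18575, -31301/18575, 84058/18575]
step 1: P̄ = F·P·Fᵀ + Q = [231469/18575 93896/18575 -157618/18575; 93896/18575 83914/18575 -63812/18575; -157618/18575 -63812/18575 203946/18575]
step 1: y = z − H·x̄ = [-94308/3715, -79583/18575]
step 1: S = H·P̄·Hᵀ + R = [182559/743 180271/3715; 180271/3715 613321/18575]
step 1: K = P̄·Hᵀ·S⁻¹ = [-8380071/53478893 -807578/4113761; -2679504/53478893 -1024552/4113761; 12837724/53478893 -906004/4113761]
step 1: x' = x̄ + K·y = [-86663924/53478893, 34967993/53478893, -33423358/53478893]
step 1: P' = (I − K·H)·P̄ = [116062242/53478893 -45967200/53478893 -3130814/53478893; -45967200/53478893 34312734/53478893 3980084/53478893; -3130814/53478893 3980084/53478893 18726750/53478893]
step 2: x̄ = F·x = [30334088/53478893, 1165445/4113761, 36512628/53478893]
step 2: P̄ = F·P·Fᵀ + Q = [407031587/53478893 11464766/4113761 -225271858/53478893; 11464766/4113761 14109953/4113761 -5833346/4113761; -225271858/53478893 -5833346/4113761 385813594/53478893]
step 2: y = z − H·x̄ = [-155860012/53478893, 150627179/53478893]
step 2: S = H·P̄·Hᵀ + R = [7684788017/53478893 1333353901/53478893; 1333353901/53478893 1475810647/53478893]
step 2: K = P̄·Hᵀ·S⁻¹ = [-13072366609/89413400443 -17261266558/89413400443; -4771546802/89413400443 -22350934856/89413400443; 21282106312/89413400443 -19765476156/89413400443]
step 2: x' = x̄ + K·y = [40197490370/89413400443, -23715556665/89413400443, -56649060248/89413400443]
step 2: P' = (I − K·H)·P̄ = [188099105166/89413400443 -74567419360/89413400443 -4441733330/89413400443; -74567419360/89413400443 56432684223/89413400443 6403920626/89413400443; -4441733330/89413400443 6403920626/89413400443 31164844390/89413400443]

step 0: x' = [-5777/3715, 6628/3715, 17778/18575], P' = [3762/743 -1774/743 -994/3715; -1774/743 1085/743 716/3715; -994/3715 716/3715 6826/18575]
step 1: x' = [-86663924/53478893, 34967993/53478893, -33423358/53478893], P' = [116062242/53478893 -45967200/53478893 -3130814/53478893; -45967200/53478893 34312734/53478893 3980084/53478893; -3130814/53478893 3980084/53478893 18726750/53478893]
step 2: x' = [40197490370/89413400443, -23715556665/89413400443, -56649060248/89413400443], P' = [188099105166/89413400443 -74567419360/89413400443 -4441733330/89413400443; -74567419360/89413400443 56432684223/89413400443 6403920626/89413400443; -4441733330/89413400443 6403920626/89413400443 31164844390/89413400443]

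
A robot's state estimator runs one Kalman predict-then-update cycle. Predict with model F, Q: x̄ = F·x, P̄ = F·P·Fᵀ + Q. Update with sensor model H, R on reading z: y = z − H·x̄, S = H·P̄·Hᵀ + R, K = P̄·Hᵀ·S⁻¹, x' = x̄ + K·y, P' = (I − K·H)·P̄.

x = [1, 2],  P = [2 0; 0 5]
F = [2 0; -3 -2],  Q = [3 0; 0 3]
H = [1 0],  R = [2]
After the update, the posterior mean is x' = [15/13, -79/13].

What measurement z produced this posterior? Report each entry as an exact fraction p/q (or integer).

x̄ = F·x = [2, -7]
P̄ = F·P·Fᵀ + Q = [11 -12; -12 41]
S = H·P̄·Hᵀ + R = [13]
K = P̄·Hᵀ·S⁻¹ = [11/13; -12/13]
x' − x̄ = [-11/13, 12/13] = K·y
y = (KᵀK)⁻¹·Kᵀ·(x' − x̄) = [-1]
z = y + H·x̄ = [-1] + [2] = [1]

z = [1]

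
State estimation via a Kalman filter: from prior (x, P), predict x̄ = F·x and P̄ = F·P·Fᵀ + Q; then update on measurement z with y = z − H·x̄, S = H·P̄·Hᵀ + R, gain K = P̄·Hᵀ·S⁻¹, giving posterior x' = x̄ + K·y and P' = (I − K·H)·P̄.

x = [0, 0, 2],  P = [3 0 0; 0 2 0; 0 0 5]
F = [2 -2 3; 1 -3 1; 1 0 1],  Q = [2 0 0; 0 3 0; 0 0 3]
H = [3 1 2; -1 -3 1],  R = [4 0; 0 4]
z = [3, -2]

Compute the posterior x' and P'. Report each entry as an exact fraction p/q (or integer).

x' = [143701/145837, 41658/145837, -8523/145837]
P' = [209253/145837 -130723/145837 -177916/145837; -130723/145837 138649/145837 118888/145837; -177916/145837 118888/145837 249496/145837]

x̄ = F·x = [6, 2, 2]
P̄ = F·P·Fᵀ + Q = [67 33 21; 33 29 8; 21 8 11]
y = z − H·x̄ = [-21, 8]
S = H·P̄·Hᵀ + R = [1162 -615; -615 451]
K = P̄·Hᵀ·S⁻¹ = [861/3557 1250/145837; -96/3557 -41584/145837; 513/3557 17687/145837]
x' = x̄ + K·y = [143701/145837, 41658/145837, -8523/145837]
P' = (I − K·H)·P̄ = [209253/145837 -130723/145837 -177916/145837; -130723/145837 138649/145837 118888/145837; -177916/145837 118888/145837 249496/145837]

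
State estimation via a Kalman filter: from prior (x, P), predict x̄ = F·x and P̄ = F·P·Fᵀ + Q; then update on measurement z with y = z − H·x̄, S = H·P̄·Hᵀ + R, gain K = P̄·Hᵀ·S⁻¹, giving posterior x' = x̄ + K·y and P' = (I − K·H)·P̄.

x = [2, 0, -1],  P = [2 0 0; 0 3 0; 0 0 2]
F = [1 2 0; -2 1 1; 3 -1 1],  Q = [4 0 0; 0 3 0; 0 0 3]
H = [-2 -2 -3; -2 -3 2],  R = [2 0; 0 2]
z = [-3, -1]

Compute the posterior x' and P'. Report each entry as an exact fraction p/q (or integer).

x̄ = F·x = [2, -5, 5]
P̄ = F·P·Fᵀ + Q = [18 2 0; 2 16 -13; 0 -13 26]
y = z − H·x̄ = [6, -22]
S = H·P̄·Hᵀ + R = [232 -33; -33 502]
K = P̄·Hᵀ·S⁻¹ = [-21466/115375 -11064/115375; -1068/115375 -17997/115375; -1777/8875 1492/8875]
x' = x̄ + K·y = [345362/115375, -187349/115375, 889/8875]
P' = (I − K·H)·P̄ = [753422/115375 -567844/115375 -8416/8875; -567844/115375 445438/115375 6332/8875; -8416/8875 6332/8875 2574/8875]

x' = [345362/115375, -187349/115375, 889/8875]
P' = [753422/115375 -567844/115375 -8416/8875; -567844/115375 445438/115375 6332/8875; -8416/8875 6332/8875 2574/8875]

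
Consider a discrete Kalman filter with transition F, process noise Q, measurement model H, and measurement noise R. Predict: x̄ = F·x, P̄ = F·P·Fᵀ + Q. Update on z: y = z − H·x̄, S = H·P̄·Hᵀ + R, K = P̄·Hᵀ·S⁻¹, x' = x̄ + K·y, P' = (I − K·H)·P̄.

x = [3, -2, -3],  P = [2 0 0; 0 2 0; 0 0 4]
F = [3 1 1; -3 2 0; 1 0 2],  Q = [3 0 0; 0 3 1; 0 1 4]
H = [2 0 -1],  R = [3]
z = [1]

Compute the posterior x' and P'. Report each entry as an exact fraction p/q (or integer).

x' = [-92/77, -771/77, -291/77]
P' = [479/77 -158/77 838/77; -158/77 1704/77 -247/77; 838/77 -247/77 1658/77]

x̄ = F·x = [4, -13, -3]
P̄ = F·P·Fᵀ + Q = [27 -14 14; -14 29 -5; 14 -5 22]
y = z − H·x̄ = [-10]
S = H·P̄·Hᵀ + R = [77]
K = P̄·Hᵀ·S⁻¹ = [40/77; -23/77; 6/77]
x' = x̄ + K·y = [-92/77, -771/77, -291/77]
P' = (I − K·H)·P̄ = [479/77 -158/77 838/77; -158/77 1704/77 -247/77; 838/77 -247/77 1658/77]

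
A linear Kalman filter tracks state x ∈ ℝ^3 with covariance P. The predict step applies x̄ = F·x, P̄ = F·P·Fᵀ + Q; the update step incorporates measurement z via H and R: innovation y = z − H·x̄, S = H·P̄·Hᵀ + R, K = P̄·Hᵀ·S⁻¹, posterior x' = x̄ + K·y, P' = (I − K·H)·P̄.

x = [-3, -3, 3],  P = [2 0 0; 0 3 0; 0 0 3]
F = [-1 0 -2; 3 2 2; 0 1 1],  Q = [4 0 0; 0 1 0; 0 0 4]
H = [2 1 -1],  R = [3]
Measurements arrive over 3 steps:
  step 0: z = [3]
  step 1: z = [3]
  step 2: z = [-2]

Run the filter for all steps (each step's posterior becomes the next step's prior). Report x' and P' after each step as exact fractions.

step 0: x' = [33/7, -297/28, -45/14], P' = [54/7 -111/7 -12/7; -111/7 2383/56 311/28; -12/7 311/28 115/14]
step 1: x' = [4029/3367, -6183/481, -45450/3367], P' = [30538/3367 -9274/481 -10814/3367; -9274/481 51447/481 34141/481; -10814/3367 34141/481 221706/3367]
step 2: x' = [-2865629/967955, 5494077/967955, 1387233/967955], P' = [13112222/967955 -32781866/967955 -9265714/967955; -32781866/967955 158949258/967955 98545037/967955; -9265714/967955 98545037/967955 82630098/967955]

step 0: x̄ = F·x = [-3, -9, 0]
step 0: P̄ = F·P·Fᵀ + Q = [18 -18 -6; -18 43 12; -6 12 10]
step 0: y = z − H·x̄ = [18]
step 0: S = H·P̄·Hᵀ + R = [56]
step 0: K = P̄·Hᵀ·S⁻¹ = [3/7; -5/56; -5/28]
step 0: x' = x̄ + K·y = [33/7, -297/28, -45/14]
step 0: P' = (I − K·H)·P̄ = [54/7 -111/7 -12/7; -111/7 2383/56 311/28; -12/7 311/28 115/14]
step 1: x̄ = F·x = [12/7, -27/2, -387/28]
step 1: P̄ = F·P·Fᵀ + Q = [264/7 -55 -295/14; -55 303/2 373/4; -295/14 373/4 4311/56]
step 1: y = z − H·x̄ = [-3/4]
step 1: S = H·P̄·Hᵀ + R = [481/8]
step 1: K = P̄·Hᵀ·S⁻¹ = [332/481; -414/481; -207/481]
step 1: x' = x̄ + K·y = [4029/3367, -6183/481, -45450/3367]
step 1: P' = (I − K·H)·P̄ = [30538/3367 -9274/481 -10814/3367; -9274/481 51447/481 34141/481; -10814/3367 34141/481 221706/3367]
step 2: x̄ = F·x = [86871/3367, -23625/481, -88731/3367]
step 2: P̄ = F·P·Fᵀ + Q = [887574/3367 -245434/481 -845654/3367; -245434/481 515523/481 270346/481; -845654/3367 270346/481 1073277/3367]
step 2: y = z − H·x̄ = [-103832/3367]
step 2: S = H·P̄·Hᵀ + R = [967955/3367]
step 2: K = P̄·Hᵀ·S⁻¹ = [902764/967955; -1719837/967955; -872163/967955]
step 2: x' = x̄ + K·y = [-2865629/967955, 5494077/967955, 1387233/967955]
step 2: P' = (I − K·H)·P̄ = [13112222/967955 -32781866/967955 -9265714/967955; -32781866/967955 158949258/967955 98545037/967955; -9265714/967955 98545037/967955 82630098/967955]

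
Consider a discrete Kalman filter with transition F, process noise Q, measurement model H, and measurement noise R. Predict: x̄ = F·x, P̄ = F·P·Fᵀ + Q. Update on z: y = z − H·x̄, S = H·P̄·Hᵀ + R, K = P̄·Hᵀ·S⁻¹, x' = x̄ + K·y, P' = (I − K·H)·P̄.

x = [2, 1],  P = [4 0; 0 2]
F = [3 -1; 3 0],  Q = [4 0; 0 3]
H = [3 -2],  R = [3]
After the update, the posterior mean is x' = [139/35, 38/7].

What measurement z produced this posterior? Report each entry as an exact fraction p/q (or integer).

z = [1]

x̄ = F·x = [5, 6]
P̄ = F·P·Fᵀ + Q = [42 36; 36 39]
S = H·P̄·Hᵀ + R = [105]
K = P̄·Hᵀ·S⁻¹ = [18/35; 2/7]
x' − x̄ = [-36/35, -4/7] = K·y
y = (KᵀK)⁻¹·Kᵀ·(x' − x̄) = [-2]
z = y + H·x̄ = [-2] + [3] = [1]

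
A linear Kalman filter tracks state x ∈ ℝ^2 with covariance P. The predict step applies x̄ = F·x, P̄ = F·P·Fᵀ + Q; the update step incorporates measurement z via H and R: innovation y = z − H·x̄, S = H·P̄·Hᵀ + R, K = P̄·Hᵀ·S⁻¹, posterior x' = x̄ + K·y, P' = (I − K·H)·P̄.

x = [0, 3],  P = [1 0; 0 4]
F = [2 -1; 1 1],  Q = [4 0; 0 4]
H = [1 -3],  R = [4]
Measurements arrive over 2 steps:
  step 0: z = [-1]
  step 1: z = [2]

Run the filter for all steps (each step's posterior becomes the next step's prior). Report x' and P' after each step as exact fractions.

step 0: x' = [-129/109, 8/109], P' = [984/109 304/109; 304/109 140/109]
step 1: x' = [-7237/2613, -4114/2613], P' = [56972/2613 20024/2613; 20024/2613 8132/2613]

step 0: x̄ = F·x = [-3, 3]
step 0: P̄ = F·P·Fᵀ + Q = [12 -2; -2 9]
step 0: y = z − H·x̄ = [11]
step 0: S = H·P̄·Hᵀ + R = [109]
step 0: K = P̄·Hᵀ·S⁻¹ = [18/109; -29/109]
step 0: x' = x̄ + K·y = [-129/109, 8/109]
step 0: P' = (I − K·H)·P̄ = [984/109 304/109; 304/109 140/109]
step 1: x̄ = F·x = [-266/109, -121/109]
step 1: P̄ = F·P·Fᵀ + Q = [3296/109 2132/109; 2132/109 2168/109]
step 1: y = z − H·x̄ = [121/109]
step 1: S = H·P̄·Hᵀ + R = [10452/109]
step 1: K = P̄·Hᵀ·S⁻¹ = [-775/2613; -1093/2613]
step 1: x' = x̄ + K·y = [-7237/2613, -4114/2613]
step 1: P' = (I − K·H)·P̄ = [56972/2613 20024/2613; 20024/2613 8132/2613]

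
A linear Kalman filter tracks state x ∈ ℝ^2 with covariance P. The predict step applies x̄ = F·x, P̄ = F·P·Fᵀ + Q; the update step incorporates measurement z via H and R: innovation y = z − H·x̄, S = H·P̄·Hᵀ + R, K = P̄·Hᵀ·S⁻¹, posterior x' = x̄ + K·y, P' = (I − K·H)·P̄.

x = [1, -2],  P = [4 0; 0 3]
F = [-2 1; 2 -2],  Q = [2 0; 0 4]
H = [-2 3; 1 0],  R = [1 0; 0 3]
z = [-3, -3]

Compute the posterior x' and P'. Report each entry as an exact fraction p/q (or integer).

x̄ = F·x = [-4, 6]
P̄ = F·P·Fᵀ + Q = [21 -22; -22 32]
y = z − H·x̄ = [-29, 1]
S = H·P̄·Hᵀ + R = [637 -108; -108 24]
K = P̄·Hᵀ·S⁻¹ = [-27/302 571/1208; 41/151 553/1812]
x' = x̄ + K·y = [-1129/1208, -2843/1812]
P' = (I − K·H)·P̄ = [1713/1208 553/604; 553/604 635/906]

x' = [-1129/1208, -2843/1812]
P' = [1713/1208 553/604; 553/604 635/906]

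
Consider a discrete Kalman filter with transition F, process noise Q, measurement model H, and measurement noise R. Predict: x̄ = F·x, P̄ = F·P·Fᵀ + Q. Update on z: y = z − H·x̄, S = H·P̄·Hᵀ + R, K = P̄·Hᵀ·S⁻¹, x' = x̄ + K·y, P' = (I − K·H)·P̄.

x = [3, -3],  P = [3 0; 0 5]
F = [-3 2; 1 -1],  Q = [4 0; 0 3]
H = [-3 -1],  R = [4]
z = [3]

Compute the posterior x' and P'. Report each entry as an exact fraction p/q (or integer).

x' = [-8/5, 7/5]
P' = [101/90 -169/90; -169/90 461/90]

x̄ = F·x = [-15, 6]
P̄ = F·P·Fᵀ + Q = [51 -19; -19 11]
y = z − H·x̄ = [-36]
S = H·P̄·Hᵀ + R = [360]
K = P̄·Hᵀ·S⁻¹ = [-67/180; 23/180]
x' = x̄ + K·y = [-8/5, 7/5]
P' = (I − K·H)·P̄ = [101/90 -169/90; -169/90 461/90]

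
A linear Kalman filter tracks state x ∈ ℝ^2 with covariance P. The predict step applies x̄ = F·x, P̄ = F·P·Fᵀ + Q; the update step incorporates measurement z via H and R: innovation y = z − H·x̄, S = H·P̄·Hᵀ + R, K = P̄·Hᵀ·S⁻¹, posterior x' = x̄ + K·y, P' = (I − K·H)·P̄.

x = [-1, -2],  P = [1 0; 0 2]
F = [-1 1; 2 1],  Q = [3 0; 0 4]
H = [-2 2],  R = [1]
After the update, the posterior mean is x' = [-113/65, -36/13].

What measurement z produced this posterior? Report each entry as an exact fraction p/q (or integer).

x̄ = F·x = [-1, -4]
P̄ = F·P·Fᵀ + Q = [6 0; 0 10]
S = H·P̄·Hᵀ + R = [65]
K = P̄·Hᵀ·S⁻¹ = [-12/65; 4/13]
x' − x̄ = [-48/65, 16/13] = K·y
y = (KᵀK)⁻¹·Kᵀ·(x' − x̄) = [4]
z = y + H·x̄ = [4] + [-6] = [-2]

z = [-2]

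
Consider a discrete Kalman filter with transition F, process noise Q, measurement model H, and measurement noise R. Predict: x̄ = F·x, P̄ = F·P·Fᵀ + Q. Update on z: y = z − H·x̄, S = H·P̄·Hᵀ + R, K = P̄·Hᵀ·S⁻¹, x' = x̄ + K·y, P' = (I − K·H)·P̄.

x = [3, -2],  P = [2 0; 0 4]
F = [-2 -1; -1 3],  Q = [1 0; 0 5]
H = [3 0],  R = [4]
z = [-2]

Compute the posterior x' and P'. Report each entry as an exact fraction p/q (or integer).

x' = [-94/121, -1329/121]
P' = [52/121 -32/121; -32/121 4627/121]

x̄ = F·x = [-4, -9]
P̄ = F·P·Fᵀ + Q = [13 -8; -8 43]
y = z − H·x̄ = [10]
S = H·P̄·Hᵀ + R = [121]
K = P̄·Hᵀ·S⁻¹ = [39/121; -24/121]
x' = x̄ + K·y = [-94/121, -1329/121]
P' = (I − K·H)·P̄ = [52/121 -32/121; -32/121 4627/121]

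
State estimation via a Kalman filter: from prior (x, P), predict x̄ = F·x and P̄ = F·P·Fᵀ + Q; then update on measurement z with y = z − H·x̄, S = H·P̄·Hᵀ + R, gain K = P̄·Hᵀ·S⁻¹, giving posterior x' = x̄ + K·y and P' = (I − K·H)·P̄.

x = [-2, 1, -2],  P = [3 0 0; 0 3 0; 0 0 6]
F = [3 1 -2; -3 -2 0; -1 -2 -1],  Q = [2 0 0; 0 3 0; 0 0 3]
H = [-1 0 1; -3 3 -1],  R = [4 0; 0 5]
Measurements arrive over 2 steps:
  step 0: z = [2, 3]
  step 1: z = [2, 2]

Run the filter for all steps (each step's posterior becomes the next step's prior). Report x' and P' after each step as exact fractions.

step 0: x̄ = F·x = [-1, 4, 2]
step 0: P̄ = F·P·Fᵀ + Q = [56 -33 -3; -33 42 21; -3 21 24]
step 0: y = z − H·x̄ = [-1, -10]
step 0: S = H·P̄·Hᵀ + R = [90 312; 312 1361]
step 0: K = P̄·Hᵀ·S⁻¹ = [2069/25146 -892/4191; 547/1397 84/1397; 2419/2794 -228/1397]
step 0: x' = x̄ + K·y = [26305/25146, 4201/1397, 7729/2794]
step 0: P' = (I − K·H)·P̄ = [117319/25146 8348/1397 13955/2794; 8348/1397 12000/1397 10536/1397; 13955/2794 10536/1397 23631/2794]
step 1: x̄ = F·x = [467/762, -76717/8382, -123551/12573]
step 1: P̄ = F·P·Fᵀ + Q = [8169/254 -13415/254 -14653/381; -13415/254 422053/2794 529025/4191; -14653/381 529025/4191 1440137/12573]
step 1: y = z − H·x̄ = [312805/25146, 269938/12573]
step 1: S = H·P̄·Hᵀ + R = [5723785/25146 7493410/12573; 7493410/12573 21764459/12573]
step 1: K = P̄·Hᵀ·S⁻¹ = [170149993/976115255 -36129289/195223051; 103835577/195223051 18990522/195223051; 972149576/976115255 -24139833/195223051]
step 1: x' = x̄ + K·y = [-232720905/195223051, -87408164/195223051, -18049519/195223051]
step 1: P' = (I − K·H)·P̄ = [4304864862/976115255 1133121813/195223051 4985464834/976115255; 1133121813/195223051 1680927390/195223051 1548464121/195223051; 4985464834/976115255 1548464121/195223051 8874063138/976115255]

step 0: x' = [26305/25146, 4201/1397, 7729/2794], P' = [117319/25146 8348/1397 13955/2794; 8348/1397 12000/1397 10536/1397; 13955/2794 10536/1397 23631/2794]
step 1: x' = [-232720905/195223051, -87408164/195223051, -18049519/195223051], P' = [4304864862/976115255 1133121813/195223051 4985464834/976115255; 1133121813/195223051 1680927390/195223051 1548464121/195223051; 4985464834/976115255 1548464121/195223051 8874063138/976115255]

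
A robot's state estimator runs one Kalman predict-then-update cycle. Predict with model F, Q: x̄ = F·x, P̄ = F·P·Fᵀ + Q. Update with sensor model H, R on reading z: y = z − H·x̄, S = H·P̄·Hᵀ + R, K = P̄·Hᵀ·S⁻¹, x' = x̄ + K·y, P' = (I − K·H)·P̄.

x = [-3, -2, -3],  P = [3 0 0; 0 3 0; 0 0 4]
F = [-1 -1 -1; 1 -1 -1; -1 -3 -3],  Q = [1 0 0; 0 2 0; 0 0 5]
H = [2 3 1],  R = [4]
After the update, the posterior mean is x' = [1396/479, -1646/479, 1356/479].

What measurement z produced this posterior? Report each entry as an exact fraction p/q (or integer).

x̄ = F·x = [8, 2, 18]
P̄ = F·P·Fᵀ + Q = [11 4 24; 4 12 18; 24 18 71]
S = H·P̄·Hᵀ + R = [479]
K = P̄·Hᵀ·S⁻¹ = [58/479; 62/479; 173/479]
x' − x̄ = [-2436/479, -2604/479, -7266/479] = K·y
y = (KᵀK)⁻¹·Kᵀ·(x' − x̄) = [-42]
z = y + H·x̄ = [-42] + [40] = [-2]

z = [-2]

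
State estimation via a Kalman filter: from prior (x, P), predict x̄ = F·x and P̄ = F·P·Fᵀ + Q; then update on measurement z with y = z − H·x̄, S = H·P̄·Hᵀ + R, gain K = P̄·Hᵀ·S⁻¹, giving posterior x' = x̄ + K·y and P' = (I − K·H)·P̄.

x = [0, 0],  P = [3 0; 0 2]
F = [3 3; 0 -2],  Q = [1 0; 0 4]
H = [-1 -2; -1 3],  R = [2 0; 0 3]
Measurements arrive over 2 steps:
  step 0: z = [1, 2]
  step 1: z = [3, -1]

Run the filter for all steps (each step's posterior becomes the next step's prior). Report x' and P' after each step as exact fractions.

step 0: x' = [-7337/5398, 549/2699], P' = [3129/2699 -18/2699; -18/2699 528/2699]
step 1: x' = [-821683/523586, -1862855/2356137], P' = [287256/261793 -1020/261793; -1020/261793 451964/2356137]

step 0: x̄ = F·x = [0, 0]
step 0: P̄ = F·P·Fᵀ + Q = [46 -12; -12 12]
step 0: y = z − H·x̄ = [1, 2]
step 0: S = H·P̄·Hᵀ + R = [48 -14; -14 229]
step 0: K = P̄·Hᵀ·S⁻¹ = [-3093/5398 -1061/2699; -519/2699 534/2699]
step 0: x' = x̄ + K·y = [-7337/5398, 549/2699]
step 0: P' = (I − K·H)·P̄ = [3129/2699 -18/2699; -18/2699 528/2699]
step 1: x̄ = F·x = [-18717/5398, -1098/2699]
step 1: P̄ = F·P·Fᵀ + Q = [35288/2699 -3060/2699; -3060/2699 12908/2699]
step 1: y = z − H·x̄ = [-6915/5398, -17527/5398]
step 1: S = H·P̄·Hᵀ + R = [80078/2699 -39100/2699; -39100/2699 177917/2699]
step 1: K = P̄·Hᵀ·S⁻¹ = [-142608/261793 -96772/261793; -447374/2356137 455024/2356137]
step 1: x' = x̄ + K·y = [-821683/523586, -1862855/2356137]
step 1: P' = (I − K·H)·P̄ = [287256/261793 -1020/261793; -1020/261793 451964/2356137]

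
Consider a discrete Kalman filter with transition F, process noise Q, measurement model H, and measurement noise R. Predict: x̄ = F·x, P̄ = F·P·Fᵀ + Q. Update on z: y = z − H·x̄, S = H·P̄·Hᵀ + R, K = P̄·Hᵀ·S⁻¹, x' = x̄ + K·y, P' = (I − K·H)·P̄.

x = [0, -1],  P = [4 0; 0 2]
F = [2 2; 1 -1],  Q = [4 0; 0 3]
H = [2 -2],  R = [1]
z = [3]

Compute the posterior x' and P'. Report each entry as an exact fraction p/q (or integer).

x̄ = F·x = [-2, 1]
P̄ = F·P·Fᵀ + Q = [28 4; 4 9]
y = z − H·x̄ = [9]
S = H·P̄·Hᵀ + R = [117]
K = P̄·Hᵀ·S⁻¹ = [16/39; -10/117]
x' = x̄ + K·y = [22/13, 3/13]
P' = (I − K·H)·P̄ = [108/13 316/39; 316/39 953/117]

x' = [22/13, 3/13]
P' = [108/13 316/39; 316/39 953/117]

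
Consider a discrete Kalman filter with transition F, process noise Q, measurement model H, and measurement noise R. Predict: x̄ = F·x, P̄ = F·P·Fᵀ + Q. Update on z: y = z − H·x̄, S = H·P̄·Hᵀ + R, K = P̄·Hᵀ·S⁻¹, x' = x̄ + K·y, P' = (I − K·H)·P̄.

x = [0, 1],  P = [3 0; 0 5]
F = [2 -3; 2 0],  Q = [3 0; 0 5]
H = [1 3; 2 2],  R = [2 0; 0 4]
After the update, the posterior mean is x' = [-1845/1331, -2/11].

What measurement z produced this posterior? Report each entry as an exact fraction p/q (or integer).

z = [-2, -3]

x̄ = F·x = [-3, 0]
P̄ = F·P·Fᵀ + Q = [60 12; 12 17]
S = H·P̄·Hᵀ + R = [287 318; 318 408]
K = P̄·Hᵀ·S⁻¹ = [-552/1331 900/1331; 5/11 -7/33]
x' − x̄ = [2148/1331, -2/11] = K·y
y = (KᵀK)⁻¹·Kᵀ·(x' − x̄) = [1, 3]
z = y + H·x̄ = [1, 3] + [-3, -6] = [-2, -3]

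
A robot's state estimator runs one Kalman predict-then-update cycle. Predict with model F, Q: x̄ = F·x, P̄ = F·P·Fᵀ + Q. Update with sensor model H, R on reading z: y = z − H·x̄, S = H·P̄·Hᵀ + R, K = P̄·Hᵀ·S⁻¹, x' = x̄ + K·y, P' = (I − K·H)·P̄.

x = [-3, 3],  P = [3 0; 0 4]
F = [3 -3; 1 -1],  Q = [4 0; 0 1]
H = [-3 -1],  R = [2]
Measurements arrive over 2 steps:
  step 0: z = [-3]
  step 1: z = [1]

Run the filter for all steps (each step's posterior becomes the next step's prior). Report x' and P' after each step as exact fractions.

step 0: x' = [684/739, 39/739], P' = [229/739 -243/739; -243/739 871/739]
step 1: x' = [-4491/14417, 162/14417], P' = [58034/187421 -61206/187421; -61206/187421 216816/187421]

step 0: x̄ = F·x = [-18, -6]
step 0: P̄ = F·P·Fᵀ + Q = [67 21; 21 8]
step 0: y = z − H·x̄ = [-63]
step 0: S = H·P̄·Hᵀ + R = [739]
step 0: K = P̄·Hᵀ·S⁻¹ = [-222/739; -71/739]
step 0: x' = x̄ + K·y = [684/739, 39/739]
step 0: P' = (I − K·H)·P̄ = [229/739 -243/739; -243/739 871/739]
step 1: x̄ = F·x = [1935/739, 645/739]
step 1: P̄ = F·P·Fᵀ + Q = [17230/739 4758/739; 4758/739 2325/739]
step 1: y = z − H·x̄ = [7189/739]
step 1: S = H·P̄·Hᵀ + R = [187421/739]
step 1: K = P̄·Hᵀ·S⁻¹ = [-56448/187421; -16599/187421]
step 1: x' = x̄ + K·y = [-4491/14417, 162/14417]
step 1: P' = (I − K·H)·P̄ = [58034/187421 -61206/187421; -61206/187421 216816/187421]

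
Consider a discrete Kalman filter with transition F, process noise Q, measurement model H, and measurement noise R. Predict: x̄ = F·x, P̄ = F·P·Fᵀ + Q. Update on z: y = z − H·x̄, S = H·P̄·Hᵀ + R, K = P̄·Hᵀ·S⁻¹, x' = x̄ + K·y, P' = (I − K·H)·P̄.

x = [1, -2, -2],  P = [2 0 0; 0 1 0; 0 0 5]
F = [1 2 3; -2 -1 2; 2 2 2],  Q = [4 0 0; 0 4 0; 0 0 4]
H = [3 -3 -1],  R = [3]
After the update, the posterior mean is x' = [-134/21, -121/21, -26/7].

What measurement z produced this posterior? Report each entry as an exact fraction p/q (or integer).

z = [2]

x̄ = F·x = [-9, -4, -6]
P̄ = F·P·Fᵀ + Q = [55 24 38; 24 33 10; 38 10 36]
S = H·P̄·Hᵀ + R = [231]
K = P̄·Hᵀ·S⁻¹ = [5/21; -37/231; 16/77]
x' − x̄ = [55/21, -37/21, 16/7] = K·y
y = (KᵀK)⁻¹·Kᵀ·(x' − x̄) = [11]
z = y + H·x̄ = [11] + [-9] = [2]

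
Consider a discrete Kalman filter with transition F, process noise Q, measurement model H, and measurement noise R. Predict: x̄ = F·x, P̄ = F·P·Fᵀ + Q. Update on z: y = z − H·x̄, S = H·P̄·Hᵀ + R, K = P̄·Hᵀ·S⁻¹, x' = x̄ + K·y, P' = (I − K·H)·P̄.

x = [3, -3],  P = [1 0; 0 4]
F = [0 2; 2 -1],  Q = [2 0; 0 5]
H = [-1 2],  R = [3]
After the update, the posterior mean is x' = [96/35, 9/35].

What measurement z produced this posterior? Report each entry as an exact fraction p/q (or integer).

x̄ = F·x = [-6, 9]
P̄ = F·P·Fᵀ + Q = [18 -8; -8 13]
S = H·P̄·Hᵀ + R = [105]
K = P̄·Hᵀ·S⁻¹ = [-34/105; 34/105]
x' − x̄ = [306/35, -306/35] = K·y
y = (KᵀK)⁻¹·Kᵀ·(x' − x̄) = [-27]
z = y + H·x̄ = [-27] + [24] = [-3]

z = [-3]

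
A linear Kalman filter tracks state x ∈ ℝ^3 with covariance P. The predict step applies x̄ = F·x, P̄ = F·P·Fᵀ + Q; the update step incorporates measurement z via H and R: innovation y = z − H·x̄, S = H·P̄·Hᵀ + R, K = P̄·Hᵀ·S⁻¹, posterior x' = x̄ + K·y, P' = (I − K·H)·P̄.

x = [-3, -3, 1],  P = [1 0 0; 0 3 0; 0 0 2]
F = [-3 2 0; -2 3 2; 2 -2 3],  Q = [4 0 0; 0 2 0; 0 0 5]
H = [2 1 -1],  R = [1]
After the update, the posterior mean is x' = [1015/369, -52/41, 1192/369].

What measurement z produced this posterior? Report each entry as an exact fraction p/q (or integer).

z = [1]

x̄ = F·x = [3, -1, 3]
P̄ = F·P·Fᵀ + Q = [25 24 -18; 24 41 -10; -18 -10 39]
S = H·P̄·Hᵀ + R = [369]
K = P̄·Hᵀ·S⁻¹ = [92/369; 11/41; -85/369]
x' − x̄ = [-92/369, -11/41, 85/369] = K·y
y = (KᵀK)⁻¹·Kᵀ·(x' − x̄) = [-1]
z = y + H·x̄ = [-1] + [2] = [1]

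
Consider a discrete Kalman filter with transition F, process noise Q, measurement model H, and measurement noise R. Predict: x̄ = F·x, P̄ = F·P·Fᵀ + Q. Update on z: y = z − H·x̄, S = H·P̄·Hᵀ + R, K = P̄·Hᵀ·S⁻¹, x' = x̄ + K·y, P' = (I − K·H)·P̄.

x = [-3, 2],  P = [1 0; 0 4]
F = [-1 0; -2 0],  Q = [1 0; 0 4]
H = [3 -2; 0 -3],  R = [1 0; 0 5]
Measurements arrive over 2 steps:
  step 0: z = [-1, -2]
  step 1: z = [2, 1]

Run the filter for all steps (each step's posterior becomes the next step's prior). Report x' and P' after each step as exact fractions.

step 0: x̄ = F·x = [3, 6]
step 0: P̄ = F·P·Fᵀ + Q = [2 2; 2 8]
step 0: y = z − H·x̄ = [2, 16]
step 0: S = H·P̄·Hᵀ + R = [27 30; 30 77]
step 0: K = P̄·Hᵀ·S⁻¹ = [334/1179 -74/393; -50/1179 -116/393]
step 0: x' = x̄ + K·y = [653/1179, 1406/1179]
step 0: P' = (I − K·H)·P̄ = [358/1179 370/1179; 370/1179 580/1179]
step 1: x̄ = F·x = [-653/1179, -1306/1179]
step 1: P̄ = F·P·Fᵀ + Q = [1537/1179 716/1179; 716/1179 6148/1179]
step 1: y = z − H·x̄ = [1705/1179, -913/393]
step 1: S = H·P̄·Hᵀ + R = [31012/1179 10148/393; 10148/393 6803/131]
step 1: K = P̄·Hᵀ·S⁻¹ = [220555/824372 -34647/206093; -12685/206093 -55776/206093]
step 1: x' = x̄ + K·y = [184329/824372, -117061/206093]
step 1: P' = (I − K·H)·P̄ = [227505/824372 57745/206093; 57745/206093 92960/206093]

step 0: x' = [653/1179, 1406/1179], P' = [358/1179 370/1179; 370/1179 580/1179]
step 1: x' = [184329/824372, -117061/206093], P' = [227505/824372 57745/206093; 57745/206093 92960/206093]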